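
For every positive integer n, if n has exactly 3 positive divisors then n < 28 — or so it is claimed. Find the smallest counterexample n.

Check each positive integer n in order until n has exactly 3 positive divisors but the claim fails.
n = 4: τ(4) = 3; 4 < 28.
n = 9: τ(9) = 3; 9 < 28.
n = 25: τ(25) = 3; 25 < 28.
n = 49: τ(49) = 3; 49 ≥ 28.
Thus n = 49 disproves the claim, and no smaller n works.

n = 49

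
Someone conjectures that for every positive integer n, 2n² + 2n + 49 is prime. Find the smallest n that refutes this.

A counterexample is any positive integer n such that 2n² + 2n + 49 is not prime; we check each in order.
n = 1: 2n² + 2n + 49 = 53, prime.
n = 2: 2n² + 2n + 49 = 61, prime.
n = 3: 2n² + 2n + 49 = 73, prime.
n = 4: 2n² + 2n + 49 = 89, prime.
n = 5: 2n² + 2n + 49 = 109, prime.
n = 6: 2n² + 2n + 49 = 133 = 7 × 19, composite.
So n = 6 is the smallest counterexample.

n = 6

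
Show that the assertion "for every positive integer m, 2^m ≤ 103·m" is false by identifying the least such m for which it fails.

Check each positive integer m in order until 2^m > 103·m.
For m = 1, 2, 3, 4, 5, 6, 7, 8, 9, 10 the conclusion holds.
m = 11: 2^m = 2048 and 103·m = 1133, so 2048 > 1133.
Hence m = 11 is a counterexample.

m = 11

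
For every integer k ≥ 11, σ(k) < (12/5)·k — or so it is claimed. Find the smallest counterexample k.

k = 24

Check each integer k ≥ 11 in order until the claim fails.
For k = 11, 12, 13, 14, …, 21, 22, 23 the conclusion holds.
k = 24: σ(24) = 60; 60 ≥ 288/5.
So k = 24 is the smallest counterexample.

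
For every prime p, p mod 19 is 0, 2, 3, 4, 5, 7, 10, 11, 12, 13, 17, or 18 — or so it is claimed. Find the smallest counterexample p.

p = 47

A counterexample is any prime p such that the claim fails; we check each in order.
The first 14 eligible values, up to p = 43, all satisfy the conclusion.
p = 47: 47 mod 19 = 9 — not in {0, 2, 3, 4, 5, 7, 10, 11, 12, 13, 17, 18}.
So p = 47 is the smallest counterexample.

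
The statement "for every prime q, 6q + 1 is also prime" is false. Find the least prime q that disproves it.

A counterexample is any prime q such that 6q + 1 is not prime; we check each in order.
The first 7 eligible values, up to q = 17, all satisfy the conclusion.
q = 19: 6q + 1 = 115 = 5 × 23, not prime.
Thus q = 19 disproves the claim, and no smaller q works.

q = 19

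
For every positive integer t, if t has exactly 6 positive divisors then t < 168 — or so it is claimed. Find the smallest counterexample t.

t = 171

The first 23 eligible values, up to t = 164, all satisfy the conclusion.
t = 171: τ(171) = 6; 171 ≥ 168.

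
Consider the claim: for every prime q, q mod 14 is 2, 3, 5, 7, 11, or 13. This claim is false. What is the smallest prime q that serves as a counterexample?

Check each prime q in order until the claim fails.
For q = 2, 3, 5, 7, 11, 13, 17, 19 the conclusion holds.
q = 23: 23 mod 14 = 9 — not in {2, 3, 5, 7, 11, 13}.
So q = 23 is the smallest counterexample.

q = 23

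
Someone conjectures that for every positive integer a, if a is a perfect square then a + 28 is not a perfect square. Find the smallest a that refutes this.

a = 36

Check each positive integer a in order until a is a perfect square but a + 28 is a perfect square.
a = 1: 1 + 28 = 29, not a perfect square.
a = 4: 4 + 28 = 32, not a perfect square.
a = 9: 9 + 28 = 37, not a perfect square.
a = 16: 16 + 28 = 44, not a perfect square.
a = 25: 25 + 28 = 53, not a perfect square.
a = 36: 36 = 6² and 36 + 28 = 64 = 8².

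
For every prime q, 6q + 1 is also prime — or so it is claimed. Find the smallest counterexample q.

q = 19

For q = 2, 3, 5, 7, 11, 13, 17 the conclusion holds.
q = 19: 6q + 1 = 115 = 5 × 23, not prime.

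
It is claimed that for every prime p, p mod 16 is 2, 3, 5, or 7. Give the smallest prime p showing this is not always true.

p = 11

A counterexample is any prime p such that the claim fails; we check each in order.
For p = 2, 3, 5, 7 the conclusion holds.
p = 11: 11 mod 16 = 11 — not in {2, 3, 5, 7}.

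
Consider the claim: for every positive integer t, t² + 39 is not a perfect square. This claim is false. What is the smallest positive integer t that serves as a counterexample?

t = 5

Check each positive integer t in order until t² + 39 is a perfect square.
The first 4 eligible values, up to t = 4, all satisfy the conclusion.
t = 5: 5² + 39 = 64 = 8², a perfect square.
So t = 5 is the smallest counterexample.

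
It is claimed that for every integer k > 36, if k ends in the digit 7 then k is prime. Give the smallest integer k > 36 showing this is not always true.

k = 57

For k = 37, 47 the conclusion holds.
k = 57: 57 ends in 7; 57 = 3 × 19, composite.
So k = 57 is the smallest counterexample.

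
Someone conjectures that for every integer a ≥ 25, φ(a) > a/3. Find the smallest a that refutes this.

a = 30

Check each integer a ≥ 25 in order until the claim fails.
For a = 25, 26, 27, 28, 29 the conclusion holds.
a = 30: φ(30) = 8 and 30/3 = 10, so φ(30) ≤ 30/3.
Hence a = 30 is a counterexample.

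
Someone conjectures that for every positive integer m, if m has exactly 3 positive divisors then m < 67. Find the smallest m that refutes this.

Check each positive integer m in order until m has exactly 3 positive divisors but the claim fails.
m = 4: τ(4) = 3; 4 < 67.
m = 9: τ(9) = 3; 9 < 67.
m = 25: τ(25) = 3; 25 < 67.
m = 49: τ(49) = 3; 49 < 67.
m = 121: τ(121) = 3; 121 ≥ 67.

m = 121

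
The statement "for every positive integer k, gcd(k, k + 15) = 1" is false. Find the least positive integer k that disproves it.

A counterexample is any positive integer k such that gcd(k, k + 15) > 1; we check each in order.
For k = 1, 2 the conclusion holds.
k = 3: gcd(3, 18) = 3.

k = 3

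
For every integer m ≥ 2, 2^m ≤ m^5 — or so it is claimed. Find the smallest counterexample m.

m = 23

A counterexample is any integer m ≥ 2 such that 2^m > m^5; we check each in order.
For m = 2, 3, 4, 5, …, 20, 21, 22 the conclusion holds.
m = 23: 2^m = 8388608 and m^5 = 6436343, so 8388608 > 6436343.
Hence m = 23 is a counterexample.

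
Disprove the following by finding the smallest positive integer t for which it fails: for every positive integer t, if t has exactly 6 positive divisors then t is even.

t = 45

We need the least positive integer t for which t has exactly 6 positive divisors but t is odd.
The first 6 eligible values, up to t = 44, all satisfy the conclusion.
t = 45: divisors of 45: 1, 3, 5, 9, 15, 45; 45 is odd.
Hence t = 45 is a counterexample.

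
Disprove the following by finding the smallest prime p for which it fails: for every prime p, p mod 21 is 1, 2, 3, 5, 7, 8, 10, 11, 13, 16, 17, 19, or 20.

The first 18 eligible values, up to p = 61, all satisfy the conclusion.
p = 67: 67 mod 21 = 4 — not in {1, 2, 3, 5, 7, 8, 10, 11, 13, 16, 17, 19, 20}.

p = 67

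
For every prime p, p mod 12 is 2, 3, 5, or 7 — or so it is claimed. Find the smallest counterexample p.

p = 11

We need the least prime p for which the claim fails.
The first 4 eligible values, up to p = 7, all satisfy the conclusion.
p = 11: 11 mod 12 = 11 — not in {2, 3, 5, 7}.
So p = 11 is the smallest counterexample.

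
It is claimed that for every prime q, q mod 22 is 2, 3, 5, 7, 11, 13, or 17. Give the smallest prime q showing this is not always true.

q = 19

The first 7 eligible values, up to q = 17, all satisfy the conclusion.
q = 19: 19 mod 22 = 19 — not in {2, 3, 5, 7, 11, 13, 17}.
Thus q = 19 disproves the claim, and no smaller q works.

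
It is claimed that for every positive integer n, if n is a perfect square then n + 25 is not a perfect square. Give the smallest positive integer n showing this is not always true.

Check each positive integer n in order until n is a perfect square but n + 25 is a perfect square.
The first 11 eligible values, up to n = 121, all satisfy the conclusion.
n = 144: 144 = 12² and 144 + 25 = 169 = 13².

n = 144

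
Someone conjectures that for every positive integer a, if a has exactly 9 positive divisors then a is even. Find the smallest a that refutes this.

a = 225

For a = 36, 100, 196 the conclusion holds.
a = 225: divisors of 225: 9 divisors; 225 is odd.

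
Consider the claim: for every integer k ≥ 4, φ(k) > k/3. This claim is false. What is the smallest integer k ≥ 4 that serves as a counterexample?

k = 6

For k = 4, 5 the conclusion holds.
k = 6: φ(6) = 2 and 6/3 = 2, so φ(6) ≤ 6/3.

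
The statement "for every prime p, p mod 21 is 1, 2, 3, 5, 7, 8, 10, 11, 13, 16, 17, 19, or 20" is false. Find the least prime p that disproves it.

p = 67

A counterexample is any prime p such that the claim fails; we check each in order.
For p = 2, 3, 5, 7, …, 53, 59, 61 the conclusion holds.
p = 67: 67 mod 21 = 4 — not in {1, 2, 3, 5, 7, 8, 10, 11, 13, 16, 17, 19, 20}.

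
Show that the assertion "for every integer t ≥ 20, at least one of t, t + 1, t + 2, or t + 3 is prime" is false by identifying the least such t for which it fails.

t = 24

Check each integer t ≥ 20 in order until t, t + 1, t + 2, t + 3 are all composite.
The first 4 eligible values, up to t = 23, all satisfy the conclusion.
t = 24: 24 = 2 × 12; 25 = 5 × 5; 26 = 2 × 13; 27 = 3 × 9 — all composite.
Thus t = 24 disproves the claim, and no smaller t works.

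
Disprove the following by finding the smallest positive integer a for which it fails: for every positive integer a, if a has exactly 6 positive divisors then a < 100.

a = 116

For a = 12, 18, 20, 28, …, 92, 98, 99 the conclusion holds.
a = 116: τ(116) = 6; 116 ≥ 100.
Thus a = 116 disproves the claim, and no smaller a works.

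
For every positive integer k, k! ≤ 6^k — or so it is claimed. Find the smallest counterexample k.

k = 14

A counterexample is any positive integer k such that k! > 6^k; we check each in order.
For k = 1, 2, 3, 4, …, 11, 12, 13 the conclusion holds.
k = 14: k! = 87178291200 and 6^k = 78364164096, so 87178291200 > 78364164096.
Hence k = 14 is a counterexample.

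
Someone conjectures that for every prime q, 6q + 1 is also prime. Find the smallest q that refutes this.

q = 19

Check each prime q in order until 6q + 1 is not prime.
The first 7 eligible values, up to q = 17, all satisfy the conclusion.
q = 19: 6q + 1 = 115 = 5 × 23, not prime.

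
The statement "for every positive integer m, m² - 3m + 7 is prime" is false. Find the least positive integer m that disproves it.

For m = 1, 2, 3, 4, 5 the conclusion holds.
m = 6: m² - 3m + 7 = 25 = 5 × 5, composite.
Hence m = 6 is a counterexample.

m = 6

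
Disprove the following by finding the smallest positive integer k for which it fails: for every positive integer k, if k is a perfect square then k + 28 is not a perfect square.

k = 36

Check each positive integer k in order until k is a perfect square but k + 28 is a perfect square.
k = 1: 1 + 28 = 29, not a perfect square.
k = 4: 4 + 28 = 32, not a perfect square.
k = 9: 9 + 28 = 37, not a perfect square.
k = 16: 16 + 28 = 44, not a perfect square.
k = 25: 25 + 28 = 53, not a perfect square.
k = 36: 36 = 6² and 36 + 28 = 64 = 8².
Thus k = 36 disproves the claim, and no smaller k works.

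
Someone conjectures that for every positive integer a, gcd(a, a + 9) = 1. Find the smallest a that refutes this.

a = 3

Check each positive integer a in order until gcd(a, a + 9) > 1.
For a = 1, 2 the conclusion holds.
a = 3: gcd(3, 12) = 3.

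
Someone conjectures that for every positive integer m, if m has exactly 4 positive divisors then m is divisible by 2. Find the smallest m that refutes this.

For m = 6, 8, 10, 14 the conclusion holds.
m = 15: τ(15) = 4; 15 mod 2 = 1.

m = 15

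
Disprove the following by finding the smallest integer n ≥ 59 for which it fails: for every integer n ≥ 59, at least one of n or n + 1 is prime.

A counterexample is any integer n ≥ 59 such that n, n + 1 are both composite; we check each in order.
n = 59: 59 is prime.
n = 60: 61 is prime.
n = 61: 61 is prime.
n = 62: 62 = 2 × 31; 63 = 3 × 21 — both composite.
Hence n = 62 is a counterexample.

n = 62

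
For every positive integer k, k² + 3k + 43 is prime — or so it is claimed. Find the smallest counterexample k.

k = 39

The first 38 eligible values, up to k = 38, all satisfy the conclusion.
k = 39: k² + 3k + 43 = 1681 = 41 × 41, composite.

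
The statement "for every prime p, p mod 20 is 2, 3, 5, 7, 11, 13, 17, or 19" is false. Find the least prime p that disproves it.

p = 29

A counterexample is any prime p such that the claim fails; we check each in order.
For p = 2, 3, 5, 7, 11, 13, 17, 19, 23 the conclusion holds.
p = 29: 29 mod 20 = 9 — not in {2, 3, 5, 7, 11, 13, 17, 19}.
So p = 29 is the smallest counterexample.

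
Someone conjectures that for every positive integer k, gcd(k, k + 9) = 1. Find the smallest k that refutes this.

k = 3

k = 1: gcd(1, 10) = 1.
k = 2: gcd(2, 11) = 1.
k = 3: gcd(3, 12) = 3.
Hence k = 3 is a counterexample.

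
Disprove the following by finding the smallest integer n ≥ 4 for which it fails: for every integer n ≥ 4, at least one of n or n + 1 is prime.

n = 4: 5 is prime.
n = 5: 5 is prime.
n = 6: 7 is prime.
n = 7: 7 is prime.
n = 8: 8 = 2 × 4; 9 = 3 × 3 — both composite.
Thus n = 8 disproves the claim, and no smaller n works.

n = 8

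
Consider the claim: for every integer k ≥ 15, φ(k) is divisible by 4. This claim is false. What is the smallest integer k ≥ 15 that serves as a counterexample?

For k = 15, 16, 17 the conclusion holds.
k = 18: φ(18) = 6; 6 mod 4 = 2.
Hence k = 18 is a counterexample.

k = 18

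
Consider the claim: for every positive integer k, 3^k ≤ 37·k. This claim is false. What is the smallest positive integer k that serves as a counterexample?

The first 4 eligible values, up to k = 4, all satisfy the conclusion.
k = 5: 3^k = 243 and 37·k = 185, so 243 > 185.
So k = 5 is the smallest counterexample.

k = 5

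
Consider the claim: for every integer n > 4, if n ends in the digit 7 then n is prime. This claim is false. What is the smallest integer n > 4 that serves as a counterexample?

n = 27

n = 7: 7 ends in 7 and is prime.
n = 17: 17 ends in 7 and is prime.
n = 27: 27 ends in 7; 27 = 3 × 9, composite.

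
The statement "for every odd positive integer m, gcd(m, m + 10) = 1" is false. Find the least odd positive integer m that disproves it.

m = 1: gcd(1, 11) = 1.
m = 3: gcd(3, 13) = 1.
m = 5: gcd(5, 15) = 5.
Hence m = 5 is a counterexample.

m = 5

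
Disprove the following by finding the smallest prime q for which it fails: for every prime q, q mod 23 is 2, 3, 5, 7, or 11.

q = 13

A counterexample is any prime q such that the claim fails; we check each in order.
The first 5 eligible values, up to q = 11, all satisfy the conclusion.
q = 13: 13 mod 23 = 13 — not in {2, 3, 5, 7, 11}.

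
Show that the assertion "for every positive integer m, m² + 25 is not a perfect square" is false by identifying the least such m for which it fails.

m = 12

Check each positive integer m in order until m² + 25 is a perfect square.
The first 11 eligible values, up to m = 11, all satisfy the conclusion.
m = 12: 12² + 25 = 169 = 13², a perfect square.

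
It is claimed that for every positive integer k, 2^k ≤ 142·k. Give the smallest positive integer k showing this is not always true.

We need the least positive integer k for which 2^k > 142·k.
For k = 1, 2, 3, 4, 5, 6, 7, 8, 9, 10 the conclusion holds.
k = 11: 2^k = 2048 and 142·k = 1562, so 2048 > 1562.
Thus k = 11 disproves the claim, and no smaller k works.

k = 11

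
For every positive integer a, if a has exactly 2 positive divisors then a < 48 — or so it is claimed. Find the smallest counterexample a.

Check each positive integer a in order until a has exactly 2 positive divisors but the claim fails.
For a = 2, 3, 5, 7, …, 41, 43, 47 the conclusion holds.
a = 53: τ(53) = 2; 53 ≥ 48.

a = 53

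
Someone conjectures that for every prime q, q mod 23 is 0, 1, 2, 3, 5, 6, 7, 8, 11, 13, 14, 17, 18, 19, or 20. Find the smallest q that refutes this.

The first 17 eligible values, up to q = 59, all satisfy the conclusion.
q = 61: 61 mod 23 = 15 — not in {0, 1, 2, 3, 5, 6, 7, 8, 11, 13, 14, 17, 18, 19, 20}.
Thus q = 61 disproves the claim, and no smaller q works.

q = 61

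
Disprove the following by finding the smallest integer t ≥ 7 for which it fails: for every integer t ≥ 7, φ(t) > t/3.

A counterexample is any integer t ≥ 7 such that the claim fails; we check each in order.
For t = 7, 8, 9, 10, 11 the conclusion holds.
t = 12: φ(12) = 4 and 12/3 = 4, so φ(12) ≤ 12/3.
Thus t = 12 disproves the claim, and no smaller t works.

t = 12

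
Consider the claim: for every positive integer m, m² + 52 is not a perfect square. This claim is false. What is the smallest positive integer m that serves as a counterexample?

m = 12

Check each positive integer m in order until m² + 52 is a perfect square.
For m = 1, 2, 3, 4, …, 9, 10, 11 the conclusion holds.
m = 12: 12² + 52 = 196 = 14², a perfect square.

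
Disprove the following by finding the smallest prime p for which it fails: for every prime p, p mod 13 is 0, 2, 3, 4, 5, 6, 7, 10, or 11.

p = 47

The first 14 eligible values, up to p = 43, all satisfy the conclusion.
p = 47: 47 mod 13 = 8 — not in {0, 2, 3, 4, 5, 6, 7, 10, 11}.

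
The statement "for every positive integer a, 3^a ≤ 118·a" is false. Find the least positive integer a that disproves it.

Check each positive integer a in order until 3^a > 118·a.
The first 5 eligible values, up to a = 5, all satisfy the conclusion.
a = 6: 3^a = 729 and 118·a = 708, so 729 > 708.
Thus a = 6 disproves the claim, and no smaller a works.

a = 6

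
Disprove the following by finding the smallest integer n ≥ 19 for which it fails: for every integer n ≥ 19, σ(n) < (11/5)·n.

n = 24

n = 19: σ(19) = 20; 20 < 209/5.
n = 20: σ(20) = 42; 42 < 44.
n = 21: σ(21) = 32; 32 < 231/5.
n = 22: σ(22) = 36; 36 < 242/5.
n = 23: σ(23) = 24; 24 < 253/5.
n = 24: σ(24) = 60; 60 ≥ 264/5.
So n = 24 is the smallest counterexample.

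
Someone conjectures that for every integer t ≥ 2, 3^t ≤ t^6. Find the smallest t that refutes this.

A counterexample is any integer t ≥ 2 such that 3^t > t^6; we check each in order.
For t = 2, 3, 4, 5, …, 12, 13, 14 the conclusion holds.
t = 15: 3^t = 14348907 and t^6 = 11390625, so 14348907 > 11390625.

t = 15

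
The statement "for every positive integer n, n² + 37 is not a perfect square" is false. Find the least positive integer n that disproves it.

n = 18

Check each positive integer n in order until n² + 37 is a perfect square.
For n = 1, 2, 3, 4, …, 15, 16, 17 the conclusion holds.
n = 18: 18² + 37 = 361 = 19², a perfect square.
So n = 18 is the smallest counterexample.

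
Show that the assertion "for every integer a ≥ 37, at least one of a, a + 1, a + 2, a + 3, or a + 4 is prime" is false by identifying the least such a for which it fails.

Check each integer a ≥ 37 in order until a, a + 1, a + 2, a + 3, a + 4 are all composite.
The first 11 eligible values, up to a = 47, all satisfy the conclusion.
a = 48: 48 = 2 × 24; 49 = 7 × 7; 50 = 2 × 25; 51 = 3 × 17; 52 = 2 × 26 — all composite.

a = 48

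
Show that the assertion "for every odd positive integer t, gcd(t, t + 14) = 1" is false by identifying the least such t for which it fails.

t = 7

Check each odd positive integer t in order until gcd(t, t + 14) > 1.
t = 1: gcd(1, 15) = 1.
t = 3: gcd(3, 17) = 1.
t = 5: gcd(5, 19) = 1.
t = 7: gcd(7, 21) = 7.
Hence t = 7 is a counterexample.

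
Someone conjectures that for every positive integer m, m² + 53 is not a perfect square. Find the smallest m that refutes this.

m = 26

For m = 1, 2, 3, 4, …, 23, 24, 25 the conclusion holds.
m = 26: 26² + 53 = 729 = 27², a perfect square.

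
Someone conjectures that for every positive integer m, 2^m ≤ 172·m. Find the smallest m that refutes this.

m = 11

We need the least positive integer m for which 2^m > 172·m.
For m = 1, 2, 3, 4, 5, 6, 7, 8, 9, 10 the conclusion holds.
m = 11: 2^m = 2048 and 172·m = 1892, so 2048 > 1892.
Thus m = 11 disproves the claim, and no smaller m works.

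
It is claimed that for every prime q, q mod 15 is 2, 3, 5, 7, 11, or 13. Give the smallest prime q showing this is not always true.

q = 19

The first 7 eligible values, up to q = 17, all satisfy the conclusion.
q = 19: 19 mod 15 = 4 — not in {2, 3, 5, 7, 11, 13}.
Hence q = 19 is a counterexample.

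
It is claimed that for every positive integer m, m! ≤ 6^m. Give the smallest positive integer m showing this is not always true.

Check each positive integer m in order until m! > 6^m.
For m = 1, 2, 3, 4, …, 11, 12, 13 the conclusion holds.
m = 14: m! = 87178291200 and 6^m = 78364164096, so 87178291200 > 78364164096.

m = 14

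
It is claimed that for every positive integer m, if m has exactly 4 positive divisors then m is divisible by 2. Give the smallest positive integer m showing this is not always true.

We need the least positive integer m for which m has exactly 4 positive divisors but m is not divisible by 2.
For m = 6, 8, 10, 14 the conclusion holds.
m = 15: τ(15) = 4; 15 mod 2 = 1.
Thus m = 15 disproves the claim, and no smaller m works.

m = 15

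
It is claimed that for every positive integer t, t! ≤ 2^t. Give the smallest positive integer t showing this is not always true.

t = 4

Check each positive integer t in order until t! > 2^t.
t = 1: t! = 1 and 2^t = 2, so 1 ≤ 2.
t = 2: t! = 2 and 2^t = 4, so 2 ≤ 4.
t = 3: t! = 6 and 2^t = 8, so 6 ≤ 8.
t = 4: t! = 24 and 2^t = 16, so 24 > 16.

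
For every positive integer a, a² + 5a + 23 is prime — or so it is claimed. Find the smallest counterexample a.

A counterexample is any positive integer a such that a² + 5a + 23 is not prime; we check each in order.
The first 13 eligible values, up to a = 13, all satisfy the conclusion.
a = 14: a² + 5a + 23 = 289 = 17 × 17, composite.
Thus a = 14 disproves the claim, and no smaller a works.

a = 14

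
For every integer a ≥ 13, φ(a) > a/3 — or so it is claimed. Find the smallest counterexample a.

a = 18

The first 5 eligible values, up to a = 17, all satisfy the conclusion.
a = 18: φ(18) = 6 and 18/3 = 6, so φ(18) ≤ 18/3.
So a = 18 is the smallest counterexample.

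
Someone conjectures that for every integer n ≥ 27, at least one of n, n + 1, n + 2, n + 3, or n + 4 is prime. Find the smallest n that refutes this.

A counterexample is any integer n ≥ 27 such that n, n + 1, n + 2, n + 3, n + 4 are all composite; we check each in order.
The first 5 eligible values, up to n = 31, all satisfy the conclusion.
n = 32: 32 = 2 × 16; 33 = 3 × 11; 34 = 2 × 17; 35 = 5 × 7; 36 = 2 × 18 — all composite.
Hence n = 32 is a counterexample.

n = 32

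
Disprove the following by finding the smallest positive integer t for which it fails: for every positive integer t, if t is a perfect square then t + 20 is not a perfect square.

t = 16

We need the least positive integer t for which t is a perfect square but t + 20 is a perfect square.
t = 1: 1 + 20 = 21, not a perfect square.
t = 4: 4 + 20 = 24, not a perfect square.
t = 9: 9 + 20 = 29, not a perfect square.
t = 16: 16 = 4² and 16 + 20 = 36 = 6².
Hence t = 16 is a counterexample.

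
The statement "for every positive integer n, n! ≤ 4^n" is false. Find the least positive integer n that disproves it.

n = 9

Check each positive integer n in order until n! > 4^n.
For n = 1, 2, 3, 4, 5, 6, 7, 8 the conclusion holds.
n = 9: n! = 362880 and 4^n = 262144, so 362880 > 262144.
Hence n = 9 is a counterexample.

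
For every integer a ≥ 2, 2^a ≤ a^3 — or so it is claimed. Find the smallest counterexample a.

A counterexample is any integer a ≥ 2 such that 2^a > a^3; we check each in order.
For a = 2, 3, 4, 5, 6, 7, 8, 9 the conclusion holds.
a = 10: 2^a = 1024 and a^3 = 1000, so 1024 > 1000.
Hence a = 10 is a counterexample.

a = 10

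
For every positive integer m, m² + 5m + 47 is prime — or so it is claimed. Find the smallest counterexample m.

m = 38

We need the least positive integer m for which m² + 5m + 47 is not prime.
For m = 1, 2, 3, 4, …, 35, 36, 37 the conclusion holds.
m = 38: m² + 5m + 47 = 1681 = 41 × 41, composite.
Hence m = 38 is a counterexample.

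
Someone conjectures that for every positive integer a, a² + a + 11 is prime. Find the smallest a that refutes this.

We need the least positive integer a for which a² + a + 11 is not prime.
The first 9 eligible values, up to a = 9, all satisfy the conclusion.
a = 10: a² + a + 11 = 121 = 11 × 11, composite.
So a = 10 is the smallest counterexample.

a = 10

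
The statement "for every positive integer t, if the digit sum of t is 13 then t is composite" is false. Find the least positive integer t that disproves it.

We need the least positive integer t for which the digit sum of t is 13 but t is prime.
For t = 49, 58 the conclusion holds.
t = 67: digit sum 13; 67 is prime, not composite.
So t = 67 is the smallest counterexample.

t = 67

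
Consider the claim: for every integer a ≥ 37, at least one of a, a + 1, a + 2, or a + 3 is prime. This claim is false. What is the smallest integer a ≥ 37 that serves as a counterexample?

We need the least integer a ≥ 37 for which a, a + 1, a + 2, a + 3 are all composite.
For a = 37, 38, 39, 40, …, 45, 46, 47 the conclusion holds.
a = 48: 48 = 2 × 24; 49 = 7 × 7; 50 = 2 × 25; 51 = 3 × 17 — all composite.
Hence a = 48 is a counterexample.

a = 48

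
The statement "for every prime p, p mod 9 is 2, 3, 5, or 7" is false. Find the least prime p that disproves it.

For p = 2, 3, 5, 7, 11 the conclusion holds.
p = 13: 13 mod 9 = 4 — not in {2, 3, 5, 7}.
Thus p = 13 disproves the claim, and no smaller p works.

p = 13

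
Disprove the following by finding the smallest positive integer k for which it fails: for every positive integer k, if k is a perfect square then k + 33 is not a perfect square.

We need the least positive integer k for which k is a perfect square but k + 33 is a perfect square.
k = 1: 1 + 33 = 34, not a perfect square.
k = 4: 4 + 33 = 37, not a perfect square.
k = 9: 9 + 33 = 42, not a perfect square.
k = 16: 16 = 4² and 16 + 33 = 49 = 7².
Hence k = 16 is a counterexample.

k = 16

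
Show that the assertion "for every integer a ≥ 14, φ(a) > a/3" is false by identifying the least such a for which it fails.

a = 18

The first 4 eligible values, up to a = 17, all satisfy the conclusion.
a = 18: φ(18) = 6 and 18/3 = 6, so φ(18) ≤ 18/3.
Hence a = 18 is a counterexample.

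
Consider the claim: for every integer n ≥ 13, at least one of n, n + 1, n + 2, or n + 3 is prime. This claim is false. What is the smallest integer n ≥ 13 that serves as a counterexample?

The first 11 eligible values, up to n = 23, all satisfy the conclusion.
n = 24: 24 = 2 × 12; 25 = 5 × 5; 26 = 2 × 13; 27 = 3 × 9 — all composite.

n = 24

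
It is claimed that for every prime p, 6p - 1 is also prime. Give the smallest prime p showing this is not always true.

p = 11

Check each prime p in order until 6p - 1 is not prime.
For p = 2, 3, 5, 7 the conclusion holds.
p = 11: 6p - 1 = 65 = 5 × 13, not prime.
Thus p = 11 disproves the claim, and no smaller p works.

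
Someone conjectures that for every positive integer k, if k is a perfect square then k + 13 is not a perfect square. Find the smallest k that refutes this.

A counterexample is any positive integer k such that k is a perfect square but k + 13 is a perfect square; we check each in order.
For k = 1, 4, 9, 16, 25 the conclusion holds.
k = 36: 36 = 6² and 36 + 13 = 49 = 7².
Thus k = 36 disproves the claim, and no smaller k works.

k = 36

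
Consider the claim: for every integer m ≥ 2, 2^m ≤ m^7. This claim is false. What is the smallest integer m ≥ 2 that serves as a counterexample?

m = 37

For m = 2, 3, 4, 5, …, 34, 35, 36 the conclusion holds.
m = 37: 2^m = 137438953472 and m^7 = 94931877133, so 137438953472 > 94931877133.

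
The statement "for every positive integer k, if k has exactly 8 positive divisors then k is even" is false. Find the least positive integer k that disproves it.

k = 105

A counterexample is any positive integer k such that k has exactly 8 positive divisors but k is odd; we check each in order.
For k = 24, 30, 40, 42, …, 88, 102, 104 the conclusion holds.
k = 105: divisors of 105: 1, 3, 5, 7, 15, 21, 35, 105; 105 is odd.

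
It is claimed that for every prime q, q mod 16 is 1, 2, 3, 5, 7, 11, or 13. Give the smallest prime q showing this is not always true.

q = 31

A counterexample is any prime q such that the claim fails; we check each in order.
The first 10 eligible values, up to q = 29, all satisfy the conclusion.
q = 31: 31 mod 16 = 15 — not in {1, 2, 3, 5, 7, 11, 13}.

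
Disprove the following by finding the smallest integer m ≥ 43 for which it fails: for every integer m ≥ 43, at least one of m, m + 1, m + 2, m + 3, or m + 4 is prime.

m = 48

For m = 43, 44, 45, 46, 47 the conclusion holds.
m = 48: 48 = 2 × 24; 49 = 7 × 7; 50 = 2 × 25; 51 = 3 × 17; 52 = 2 × 26 — all composite.
Thus m = 48 disproves the claim, and no smaller m works.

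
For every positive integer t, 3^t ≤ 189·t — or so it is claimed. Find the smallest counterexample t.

Check each positive integer t in order until 3^t > 189·t.
The first 6 eligible values, up to t = 6, all satisfy the conclusion.
t = 7: 3^t = 2187 and 189·t = 1323, so 2187 > 1323.
So t = 7 is the smallest counterexample.

t = 7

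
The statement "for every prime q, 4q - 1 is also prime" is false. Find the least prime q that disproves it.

q = 2: 4q - 1 = 7, prime.
q = 3: 4q - 1 = 11, prime.
q = 5: 4q - 1 = 19, prime.
q = 7: 4q - 1 = 27 = 3 × 9, not prime.
Thus q = 7 disproves the claim, and no smaller q works.

q = 7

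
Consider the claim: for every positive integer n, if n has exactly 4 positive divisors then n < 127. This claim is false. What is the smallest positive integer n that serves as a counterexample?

n = 129

A counterexample is any positive integer n such that n has exactly 4 positive divisors but the claim fails; we check each in order.
For n = 6, 8, 10, 14, …, 122, 123, 125 the conclusion holds.
n = 129: τ(129) = 4; 129 ≥ 127.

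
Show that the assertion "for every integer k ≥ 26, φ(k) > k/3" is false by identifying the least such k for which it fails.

k = 30

We need the least integer k ≥ 26 for which the claim fails.
The first 4 eligible values, up to k = 29, all satisfy the conclusion.
k = 30: φ(30) = 8 and 30/3 = 10, so φ(30) ≤ 30/3.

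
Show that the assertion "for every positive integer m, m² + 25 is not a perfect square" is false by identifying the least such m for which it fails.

The first 11 eligible values, up to m = 11, all satisfy the conclusion.
m = 12: 12² + 25 = 169 = 13², a perfect square.

m = 12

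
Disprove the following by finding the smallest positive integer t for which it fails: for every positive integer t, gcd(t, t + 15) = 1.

A counterexample is any positive integer t such that gcd(t, t + 15) > 1; we check each in order.
For t = 1, 2 the conclusion holds.
t = 3: gcd(3, 18) = 3.

t = 3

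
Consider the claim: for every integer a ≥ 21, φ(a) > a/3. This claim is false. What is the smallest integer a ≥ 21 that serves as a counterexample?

a = 24

For a = 21, 22, 23 the conclusion holds.
a = 24: φ(24) = 8 and 24/3 = 8, so φ(24) ≤ 24/3.
Hence a = 24 is a counterexample.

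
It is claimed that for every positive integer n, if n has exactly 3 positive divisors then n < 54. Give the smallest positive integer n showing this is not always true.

A counterexample is any positive integer n such that n has exactly 3 positive divisors but the claim fails; we check each in order.
For n = 4, 9, 25, 49 the conclusion holds.
n = 121: τ(121) = 3; 121 ≥ 54.

n = 121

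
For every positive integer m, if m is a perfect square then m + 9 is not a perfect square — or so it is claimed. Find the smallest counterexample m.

We need the least positive integer m for which m is a perfect square but m + 9 is a perfect square.
m = 1: 1 + 9 = 10, not a perfect square.
m = 4: 4 + 9 = 13, not a perfect square.
m = 9: 9 + 9 = 18, not a perfect square.
m = 16: 16 = 4² and 16 + 9 = 25 = 5².

m = 16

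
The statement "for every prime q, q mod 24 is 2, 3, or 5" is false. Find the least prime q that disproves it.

We need the least prime q for which the claim fails.
For q = 2, 3, 5 the conclusion holds.
q = 7: 7 mod 24 = 7 — not in {2, 3, 5}.
Hence q = 7 is a counterexample.

q = 7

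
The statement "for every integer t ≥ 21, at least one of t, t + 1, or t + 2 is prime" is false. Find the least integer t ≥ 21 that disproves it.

t = 21: 23 is prime.
t = 22: 23 is prime.
t = 23: 23 is prime.
t = 24: 24 = 2 × 12; 25 = 5 × 5; 26 = 2 × 13 — all composite.

t = 24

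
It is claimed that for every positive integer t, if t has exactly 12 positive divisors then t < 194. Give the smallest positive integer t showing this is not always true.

t = 198

The first 12 eligible values, up to t = 160, all satisfy the conclusion.
t = 198: τ(198) = 12; 198 ≥ 194.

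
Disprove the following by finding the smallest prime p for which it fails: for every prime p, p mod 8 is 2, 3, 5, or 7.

p = 17

The first 6 eligible values, up to p = 13, all satisfy the conclusion.
p = 17: 17 mod 8 = 1 — not in {2, 3, 5, 7}.
So p = 17 is the smallest counterexample.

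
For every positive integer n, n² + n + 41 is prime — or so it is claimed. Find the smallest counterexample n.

Check each positive integer n in order until n² + n + 41 is not prime.
For n = 1, 2, 3, 4, …, 37, 38, 39 the conclusion holds.
n = 40: n² + n + 41 = 1681 = 41 × 41, composite.

n = 40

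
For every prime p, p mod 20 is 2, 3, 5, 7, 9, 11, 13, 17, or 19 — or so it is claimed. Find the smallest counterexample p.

p = 41

The first 12 eligible values, up to p = 37, all satisfy the conclusion.
p = 41: 41 mod 20 = 1 — not in {2, 3, 5, 7, 9, 11, 13, 17, 19}.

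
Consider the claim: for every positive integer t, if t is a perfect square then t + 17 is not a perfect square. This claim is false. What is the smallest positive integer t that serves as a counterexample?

t = 64

A counterexample is any positive integer t such that t is a perfect square but t + 17 is a perfect square; we check each in order.
For t = 1, 4, 9, 16, 25, 36, 49 the conclusion holds.
t = 64: 64 = 8² and 64 + 17 = 81 = 9².
Thus t = 64 disproves the claim, and no smaller t works.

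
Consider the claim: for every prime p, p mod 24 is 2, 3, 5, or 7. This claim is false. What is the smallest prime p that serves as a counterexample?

p = 11

A counterexample is any prime p such that the claim fails; we check each in order.
p = 2: 2 mod 24 = 2.
p = 3: 3 mod 24 = 3.
p = 5: 5 mod 24 = 5.
p = 7: 7 mod 24 = 7.
p = 11: 11 mod 24 = 11 — not in {2, 3, 5, 7}.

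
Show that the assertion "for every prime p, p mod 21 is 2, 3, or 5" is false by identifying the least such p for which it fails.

We need the least prime p for which the claim fails.
For p = 2, 3, 5 the conclusion holds.
p = 7: 7 mod 21 = 7 — not in {2, 3, 5}.
Thus p = 7 disproves the claim, and no smaller p works.

p = 7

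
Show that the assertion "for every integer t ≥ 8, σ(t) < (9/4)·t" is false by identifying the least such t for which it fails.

t = 12

A counterexample is any integer t ≥ 8 such that the claim fails; we check each in order.
t = 8: σ(8) = 15; 15 < 18.
t = 9: σ(9) = 13; 13 < 81/4.
t = 10: σ(10) = 18; 18 < 45/2.
t = 11: σ(11) = 12; 12 < 99/4.
t = 12: σ(12) = 28; 28 ≥ 27.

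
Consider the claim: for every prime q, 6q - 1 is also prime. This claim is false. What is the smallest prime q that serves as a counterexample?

We need the least prime q for which 6q - 1 is not prime.
q = 2: 6q - 1 = 11, prime.
q = 3: 6q - 1 = 17, prime.
q = 5: 6q - 1 = 29, prime.
q = 7: 6q - 1 = 41, prime.
q = 11: 6q - 1 = 65 = 5 × 13, not prime.

q = 11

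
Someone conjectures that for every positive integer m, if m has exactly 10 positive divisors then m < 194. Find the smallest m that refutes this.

m = 208

The first 5 eligible values, up to m = 176, all satisfy the conclusion.
m = 208: τ(208) = 10; 208 ≥ 194.
So m = 208 is the smallest counterexample.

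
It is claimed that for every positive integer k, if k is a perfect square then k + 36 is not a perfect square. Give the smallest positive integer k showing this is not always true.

k = 64

For k = 1, 4, 9, 16, 25, 36, 49 the conclusion holds.
k = 64: 64 = 8² and 64 + 36 = 100 = 10².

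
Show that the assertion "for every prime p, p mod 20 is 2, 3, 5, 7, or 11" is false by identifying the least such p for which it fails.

p = 13

p = 2: 2 mod 20 = 2.
p = 3: 3 mod 20 = 3.
p = 5: 5 mod 20 = 5.
p = 7: 7 mod 20 = 7.
p = 11: 11 mod 20 = 11.
p = 13: 13 mod 20 = 13 — not in {2, 3, 5, 7, 11}.
Thus p = 13 disproves the claim, and no smaller p works.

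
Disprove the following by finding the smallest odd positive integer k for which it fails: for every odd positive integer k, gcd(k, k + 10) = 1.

Check each odd positive integer k in order until gcd(k, k + 10) > 1.
For k = 1, 3 the conclusion holds.
k = 5: gcd(5, 15) = 5.

k = 5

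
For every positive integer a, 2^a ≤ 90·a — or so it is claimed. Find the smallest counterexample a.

Check each positive integer a in order until 2^a > 90·a.
For a = 1, 2, 3, 4, 5, 6, 7, 8, 9 the conclusion holds.
a = 10: 2^a = 1024 and 90·a = 900, so 1024 > 900.
Hence a = 10 is a counterexample.

a = 10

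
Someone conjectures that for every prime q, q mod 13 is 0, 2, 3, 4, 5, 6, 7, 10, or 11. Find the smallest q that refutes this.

q = 47

The first 14 eligible values, up to q = 43, all satisfy the conclusion.
q = 47: 47 mod 13 = 8 — not in {0, 2, 3, 4, 5, 6, 7, 10, 11}.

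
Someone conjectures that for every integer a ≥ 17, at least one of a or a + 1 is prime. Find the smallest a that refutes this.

Check each integer a ≥ 17 in order until a, a + 1 are both composite.
For a = 17, 18, 19 the conclusion holds.
a = 20: 20 = 2 × 10; 21 = 3 × 7 — both composite.
So a = 20 is the smallest counterexample.

a = 20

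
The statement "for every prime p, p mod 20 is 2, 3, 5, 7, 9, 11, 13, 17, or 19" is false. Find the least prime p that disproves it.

A counterexample is any prime p such that the claim fails; we check each in order.
The first 12 eligible values, up to p = 37, all satisfy the conclusion.
p = 41: 41 mod 20 = 1 — not in {2, 3, 5, 7, 9, 11, 13, 17, 19}.

p = 41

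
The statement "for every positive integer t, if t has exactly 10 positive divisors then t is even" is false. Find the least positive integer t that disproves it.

For t = 48, 80, 112, 162, 176, 208, 272, 304, 368 the conclusion holds.
t = 405: divisors of 405: 10 divisors; 405 is odd.
Thus t = 405 disproves the claim, and no smaller t works.

t = 405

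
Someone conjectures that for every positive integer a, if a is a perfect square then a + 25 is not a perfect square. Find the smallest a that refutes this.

a = 144

For a = 1, 4, 9, 16, …, 81, 100, 121 the conclusion holds.
a = 144: 144 = 12² and 144 + 25 = 169 = 13².
So a = 144 is the smallest counterexample.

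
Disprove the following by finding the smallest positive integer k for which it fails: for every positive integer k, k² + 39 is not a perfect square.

k = 5

Check each positive integer k in order until k² + 39 is a perfect square.
k = 1: 1² + 39 = 40, not a perfect square.
k = 2: 2² + 39 = 43, not a perfect square.
k = 3: 3² + 39 = 48, not a perfect square.
k = 4: 4² + 39 = 55, not a perfect square.
k = 5: 5² + 39 = 64 = 8², a perfect square.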